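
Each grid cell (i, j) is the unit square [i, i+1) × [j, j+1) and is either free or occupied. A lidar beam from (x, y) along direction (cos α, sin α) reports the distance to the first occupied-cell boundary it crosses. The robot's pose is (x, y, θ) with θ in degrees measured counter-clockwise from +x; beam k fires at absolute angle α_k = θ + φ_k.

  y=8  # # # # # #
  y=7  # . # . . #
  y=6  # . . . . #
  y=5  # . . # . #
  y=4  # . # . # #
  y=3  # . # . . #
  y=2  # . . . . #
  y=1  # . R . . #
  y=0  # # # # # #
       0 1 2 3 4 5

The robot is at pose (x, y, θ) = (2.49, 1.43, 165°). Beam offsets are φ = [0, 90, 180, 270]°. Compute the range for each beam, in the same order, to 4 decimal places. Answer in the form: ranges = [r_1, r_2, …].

beam 1: φ=0°, α=165°
  cosα=-0.9659 sinα=0.2588 | (2,1) | tMaxX 0.5073 tMaxY 2.2023 | tΔX 1.0353 tΔY 3.8637
    t=0.5073 [x] (1,1)
    t=1.5426 [x] (0,1) — stop
  → r_1 = 1.5426
beam 2: φ=90°, α=255°
  cosα=-0.2588 sinα=-0.9659 | (2,1) | tMaxX 1.8932 tMaxY 0.4452 | tΔX 3.8637 tΔY 1.0353
    t=0.4452 [y] (2,0) — stop
  → r_2 = 0.4452
beam 3: φ=180°, α=345°
  cosα=0.9659 sinα=-0.2588 | (2,1) | tMaxX 0.5280 tMaxY 1.6614 | tΔX 1.0353 tΔY 3.8637
    t=0.5280 [x] (3,1)
    t=1.5633 [x] (4,1)
    t=1.6614 [y] (4,0) — stop
  → r_3 = 1.6614
beam 4: φ=270°, α=75°
  cosα=0.2588 sinα=0.9659 | (2,1) | tMaxX 1.9705 tMaxY 0.5901 | tΔX 3.8637 tΔY 1.0353
    t=0.5901 [y] (2,2)
    t=1.6254 [y] (2,3) — stop
  → r_4 = 1.6254

ranges = [1.5426, 0.4452, 1.6614, 1.6254]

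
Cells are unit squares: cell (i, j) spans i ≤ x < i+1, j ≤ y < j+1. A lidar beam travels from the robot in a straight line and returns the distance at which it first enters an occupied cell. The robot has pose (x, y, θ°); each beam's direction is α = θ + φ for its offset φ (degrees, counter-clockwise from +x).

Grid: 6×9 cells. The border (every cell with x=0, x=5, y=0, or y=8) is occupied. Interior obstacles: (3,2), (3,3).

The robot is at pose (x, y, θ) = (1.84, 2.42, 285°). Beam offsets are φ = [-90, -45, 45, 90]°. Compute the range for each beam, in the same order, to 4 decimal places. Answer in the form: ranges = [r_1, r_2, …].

beam 1: φ=-90°, α=195°
  cosα=-0.9659 sinα=-0.2588 | (1,2) | tMaxX 0.8696 tMaxY 1.6228 | tΔX 1.0353 tΔY 3.8637
    t=0.8696 [x] (0,2) — stop
  → r_1 = 0.8696
beam 2: φ=-45°, α=240°
  cosα=-0.5000 sinα=-0.8660 | (1,2) | tMaxX 1.6800 tMaxY 0.4850 | tΔX 2.0000 tΔY 1.1547
    t=0.4850 [y] (1,1)
    t=1.6397 [y] (1,0) — stop
  → r_2 = 1.6397
beam 3: φ=45°, α=330°
  cosα=0.8660 sinα=-0.5000 | (1,2) | tMaxX 0.1848 tMaxY 0.8400 | tΔX 1.1547 tΔY 2.0000
    t=0.1848 [x] (2,2)
    t=0.8400 [y] (2,1)
    t=1.3395 [x] (3,1)
    t=2.4942 [x] (4,1)
    t=2.8400 [y] (4,0) — stop
  → r_3 = 2.8400
beam 4: φ=90°, α=15°
  cosα=0.9659 sinα=0.2588 | (1,2) | tMaxX 0.1656 tMaxY 2.2409 | tΔX 1.0353 tΔY 3.8637
    t=0.1656 [x] (2,2)
    t=1.2009 [x] (3,2) — stop
  → r_4 = 1.2009

ranges = [0.8696, 1.6397, 2.8400, 1.2009]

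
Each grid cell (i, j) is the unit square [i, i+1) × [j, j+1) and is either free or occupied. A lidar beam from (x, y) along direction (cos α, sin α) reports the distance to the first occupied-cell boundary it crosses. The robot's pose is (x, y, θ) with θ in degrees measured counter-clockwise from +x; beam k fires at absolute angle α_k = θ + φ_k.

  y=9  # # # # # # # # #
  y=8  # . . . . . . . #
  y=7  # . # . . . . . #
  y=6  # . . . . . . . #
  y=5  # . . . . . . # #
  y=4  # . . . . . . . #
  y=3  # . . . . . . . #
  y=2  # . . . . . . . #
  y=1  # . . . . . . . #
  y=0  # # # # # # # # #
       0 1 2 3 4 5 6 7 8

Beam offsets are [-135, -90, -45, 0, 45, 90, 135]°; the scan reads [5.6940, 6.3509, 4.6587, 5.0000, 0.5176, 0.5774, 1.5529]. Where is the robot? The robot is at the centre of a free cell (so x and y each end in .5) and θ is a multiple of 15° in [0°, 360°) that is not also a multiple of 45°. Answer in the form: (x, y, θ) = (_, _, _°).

(x, y, θ) = (2.5, 6.5, 30°)

Enumerate (i+0.5, j+0.5, θ) over the 54 free cells and 16 admissible headings. For each, cast all 7 beams and compare to the given ranges.
  (3.5, 4.5, 75°): beam 1 = 4.0415 ≠ 5.6940 ✗
  (2.5, 5.5, 165°): beam 1 = 6.3509 ≠ 5.6940 ✗
  (2.5, 3.5, 330°): beam 1 = 1.5529 ≠ 5.6940 ✗
  (3.5, 8.5, 255°): beam 1 = 0.5774 ≠ 5.6940 ✗
  …
  (2.5, 6.5, 30°): r_1=5.6940, r_2=6.3509, r_3=4.6587, r_4=5.0000, r_5=0.5176, r_6=0.5774, r_7=1.5529 — all match ✓
Unique over the lattice → pose = (2.5, 6.5, 30°).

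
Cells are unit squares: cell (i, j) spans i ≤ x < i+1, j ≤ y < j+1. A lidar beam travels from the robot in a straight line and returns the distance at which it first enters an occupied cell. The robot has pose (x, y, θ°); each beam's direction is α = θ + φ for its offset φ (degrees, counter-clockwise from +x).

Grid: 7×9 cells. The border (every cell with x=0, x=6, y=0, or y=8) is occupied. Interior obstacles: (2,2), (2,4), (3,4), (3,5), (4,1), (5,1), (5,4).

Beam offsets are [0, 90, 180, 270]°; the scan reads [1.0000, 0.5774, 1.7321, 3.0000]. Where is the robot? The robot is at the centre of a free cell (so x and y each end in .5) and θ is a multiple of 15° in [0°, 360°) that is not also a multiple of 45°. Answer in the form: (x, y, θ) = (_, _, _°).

(x, y, θ) = (1.5, 6.5, 120°)

The pose lattice has 28·16 = 448 candidates. Test each by forward raycasting.
  (5.5, 7.5, 150°): beam 2 = 3.0000 ≠ 0.5774 ✗
  (1.5, 3.5, 240°): beam 2 = 1.0000 ≠ 0.5774 ✗
  (2.5, 7.5, 105°): beam 1 = 0.5176 ≠ 1.0000 ✗
  (5.5, 7.5, 330°): beam 1 = 0.5774 ≠ 1.0000 ✗
  …
  (1.5, 6.5, 120°): r_1=1.0000, r_2=0.5774, r_3=1.7321, r_4=3.0000 — all match ✓
Unique over the lattice → pose = (1.5, 6.5, 120°).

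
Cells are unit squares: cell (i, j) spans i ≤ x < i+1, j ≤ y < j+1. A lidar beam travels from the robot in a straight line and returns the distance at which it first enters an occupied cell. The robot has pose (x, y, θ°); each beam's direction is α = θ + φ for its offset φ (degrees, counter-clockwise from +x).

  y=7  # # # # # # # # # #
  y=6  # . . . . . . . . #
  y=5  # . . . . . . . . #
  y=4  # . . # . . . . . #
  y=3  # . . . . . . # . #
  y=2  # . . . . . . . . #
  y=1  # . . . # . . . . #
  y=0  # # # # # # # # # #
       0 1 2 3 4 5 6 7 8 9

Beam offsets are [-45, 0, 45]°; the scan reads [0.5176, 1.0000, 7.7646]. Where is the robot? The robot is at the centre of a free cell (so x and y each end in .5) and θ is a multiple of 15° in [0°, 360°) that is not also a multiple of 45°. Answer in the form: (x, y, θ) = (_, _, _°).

(x, y, θ) = (8.5, 6.5, 150°)

Enumerate (i+0.5, j+0.5, θ) over the 45 free cells and 16 admissible headings. For each, cast all 3 beams and compare to the given ranges.
  (4.5, 4.5, 75°): beam 1 = 5.0000 ≠ 0.5176 ✗
  (4.5, 6.5, 105°): beam 1 = 0.5774 ≠ 0.5176 ✗
  (3.5, 5.5, 345°): beam 1 = 0.5774 ≠ 0.5176 ✗
  …
  (8.5, 6.5, 150°): r_1=0.5176, r_2=1.0000, r_3=7.7646 — all match ✓
Only this pose fits every beam.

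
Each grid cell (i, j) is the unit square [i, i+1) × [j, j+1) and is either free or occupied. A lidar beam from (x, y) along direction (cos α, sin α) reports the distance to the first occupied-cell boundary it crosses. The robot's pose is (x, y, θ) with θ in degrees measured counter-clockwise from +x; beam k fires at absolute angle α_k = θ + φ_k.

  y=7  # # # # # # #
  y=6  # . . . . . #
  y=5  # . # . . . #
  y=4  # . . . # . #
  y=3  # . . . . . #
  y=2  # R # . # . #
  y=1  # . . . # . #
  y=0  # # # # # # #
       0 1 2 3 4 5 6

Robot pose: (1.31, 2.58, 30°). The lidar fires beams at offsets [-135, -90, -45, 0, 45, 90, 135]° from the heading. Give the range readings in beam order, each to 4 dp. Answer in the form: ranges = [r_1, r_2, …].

ranges = [1.1977, 1.8244, 0.7143, 0.7967, 2.6660, 0.6200, 0.3209]

beam 1: φ=-135°, α=255°
  direction (-0.2588, -0.9659); cell (1,2); t to first gridline: x 1.1977, y 0.6005 (then +3.8637 / +1.0353)
    (1,1) via y @ 0.6005
    (0,1) via x @ 1.1977  # hit
  → r_1 = 1.1977
beam 2: φ=-90°, α=300°
  direction (0.5000, -0.8660); cell (1,2); t to first gridline: x 1.3800, y 0.6697 (then +2.0000 / +1.1547)
    (1,1) via y @ 0.6697
    (2,1) via x @ 1.3800
    (2,0) via y @ 1.8244  # hit
  → r_2 = 1.8244
beam 3: φ=-45°, α=345°
  direction (0.9659, -0.2588); cell (1,2); t to first gridline: x 0.7143, y 2.2409 (then +1.0353 / +3.8637)
    (2,2) via x @ 0.7143  # hit
  → r_3 = 0.7143
beam 4: φ=0°, α=30°
  direction (0.8660, 0.5000); cell (1,2); t to first gridline: x 0.7967, y 0.8400 (then +1.1547 / +2.0000)
    (2,2) via x @ 0.7967  # hit
  → r_4 = 0.7967
beam 5: φ=45°, α=75°
  direction (0.2588, 0.9659); cell (1,2); t to first gridline: x 2.6660, y 0.4348 (then +3.8637 / +1.0353)
    (1,3) via y @ 0.4348
    (1,4) via y @ 1.4701
    (1,5) via y @ 2.5054
    (2,5) via x @ 2.6660  # hit
  → r_5 = 2.6660
beam 6: φ=90°, α=120°
  direction (-0.5000, 0.8660); cell (1,2); t to first gridline: x 0.6200, y 0.4850 (then +2.0000 / +1.1547)
    (1,3) via y @ 0.4850
    (0,3) via x @ 0.6200  # hit
  → r_6 = 0.6200
beam 7: φ=135°, α=165°
  direction (-0.9659, 0.2588); cell (1,2); t to first gridline: x 0.3209, y 1.6228 (then +1.0353 / +3.8637)
    (0,2) via x @ 0.3209  # hit
  → r_7 = 0.3209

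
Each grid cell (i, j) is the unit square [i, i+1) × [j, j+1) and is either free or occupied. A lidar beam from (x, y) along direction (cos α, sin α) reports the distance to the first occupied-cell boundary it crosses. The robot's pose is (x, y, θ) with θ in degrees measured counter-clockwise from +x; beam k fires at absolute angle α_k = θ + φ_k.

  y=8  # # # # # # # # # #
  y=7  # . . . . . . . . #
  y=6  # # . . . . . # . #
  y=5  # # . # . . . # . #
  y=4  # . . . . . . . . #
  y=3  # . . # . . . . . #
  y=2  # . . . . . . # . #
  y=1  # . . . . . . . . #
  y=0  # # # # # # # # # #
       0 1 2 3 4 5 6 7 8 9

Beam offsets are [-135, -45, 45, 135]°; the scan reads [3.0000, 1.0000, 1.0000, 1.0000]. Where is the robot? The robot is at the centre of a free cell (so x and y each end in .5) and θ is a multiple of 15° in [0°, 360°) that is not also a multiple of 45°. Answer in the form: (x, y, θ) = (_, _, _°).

Candidates: 49 free-cell centres × 16 headings = 784 poses. Raycast each; keep the one whose scan matches to 4 dp.
  (1.5, 2.5, 240°): beam 1 = 1.9319 ≠ 3.0000 ✗
  (7.5, 4.5, 240°): beam 1 = 0.5176 ≠ 3.0000 ✗
  (6.5, 3.5, 195°): beam 1 = 1.7321 ≠ 3.0000 ✗
  …
  (2.5, 4.5, 15°): r_1=3.0000, r_2=1.0000, r_3=1.0000, r_4=1.0000 — all match ✓
No second candidate reproduces the full scan.

(x, y, θ) = (2.5, 4.5, 15°)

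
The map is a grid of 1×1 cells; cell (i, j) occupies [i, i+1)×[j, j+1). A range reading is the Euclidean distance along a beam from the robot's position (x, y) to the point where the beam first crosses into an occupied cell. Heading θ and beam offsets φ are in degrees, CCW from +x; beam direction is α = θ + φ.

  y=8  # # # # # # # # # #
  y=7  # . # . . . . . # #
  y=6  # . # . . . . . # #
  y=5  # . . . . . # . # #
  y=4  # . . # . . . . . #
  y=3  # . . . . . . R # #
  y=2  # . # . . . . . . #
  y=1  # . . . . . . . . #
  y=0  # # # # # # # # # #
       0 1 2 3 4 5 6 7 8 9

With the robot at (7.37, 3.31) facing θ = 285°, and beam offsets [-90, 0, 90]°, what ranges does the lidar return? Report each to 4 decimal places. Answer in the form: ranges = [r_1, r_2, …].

ranges = [4.5242, 2.3915, 0.6522]

beam 1: φ=-90°, α=195°
  cosα=-0.9659 sinα=-0.2588 | (7,3) | tMaxX 0.3831 tMaxY 1.1977 | tΔX 1.0353 tΔY 3.8637
    t=0.3831 [x] (6,3)
    t=1.1977 [y] (6,2)
    t=1.4183 [x] (5,2)
    t=2.4536 [x] (4,2)
    t=3.4889 [x] (3,2)
    t=4.5242 [x] (2,2) — stop
  → r_1 = 4.5242
beam 2: φ=0°, α=285°
  cosα=0.2588 sinα=-0.9659 | (7,3) | tMaxX 2.4341 tMaxY 0.3209 | tΔX 3.8637 tΔY 1.0353
    t=0.3209 [y] (7,2)
    t=1.3562 [y] (7,1)
    t=2.3915 [y] (7,0) — stop
  → r_2 = 2.3915
beam 3: φ=90°, α=15°
  cosα=0.9659 sinα=0.2588 | (7,3) | tMaxX 0.6522 tMaxY 2.6660 | tΔX 1.0353 tΔY 3.8637
    t=0.6522 [x] (8,3) — stop
  → r_3 = 0.6522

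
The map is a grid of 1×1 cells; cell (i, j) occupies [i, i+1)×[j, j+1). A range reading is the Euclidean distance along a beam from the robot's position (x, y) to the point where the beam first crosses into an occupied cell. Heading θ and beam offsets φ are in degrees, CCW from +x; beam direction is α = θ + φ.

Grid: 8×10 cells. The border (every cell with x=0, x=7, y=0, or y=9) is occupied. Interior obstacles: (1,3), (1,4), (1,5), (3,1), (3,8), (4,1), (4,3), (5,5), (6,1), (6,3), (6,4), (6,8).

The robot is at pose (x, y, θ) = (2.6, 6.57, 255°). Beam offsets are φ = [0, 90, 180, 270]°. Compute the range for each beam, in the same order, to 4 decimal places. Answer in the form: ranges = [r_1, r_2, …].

beam 1: φ=0°, α=255°
  cosα=-0.2588 sinα=-0.9659 | (2,6) | tMaxX 2.3182 tMaxY 0.5901 | tΔX 3.8637 tΔY 1.0353
    t=0.5901 [y] (2,5)
    t=1.6254 [y] (2,4)
    t=2.3182 [x] (1,4) — stop
  → r_1 = 2.3182
beam 2: φ=90°, α=345°
  cosα=0.9659 sinα=-0.2588 | (2,6) | tMaxX 0.4141 tMaxY 2.2023 | tΔX 1.0353 tΔY 3.8637
    t=0.4141 [x] (3,6)
    t=1.4494 [x] (4,6)
    t=2.2023 [y] (4,5)
    t=2.4847 [x] (5,5) — stop
  → r_2 = 2.4847
beam 3: φ=180°, α=75°
  cosα=0.2588 sinα=0.9659 | (2,6) | tMaxX 1.5455 tMaxY 0.4452 | tΔX 3.8637 tΔY 1.0353
    t=0.4452 [y] (2,7)
    t=1.4804 [y] (2,8)
    t=1.5455 [x] (3,8) — stop
  → r_3 = 1.5455
beam 4: φ=270°, α=165°
  cosα=-0.9659 sinα=0.2588 | (2,6) | tMaxX 0.6212 tMaxY 1.6614 | tΔX 1.0353 tΔY 3.8637
    t=0.6212 [x] (1,6)
    t=1.6564 [x] (0,6) — stop
  → r_4 = 1.6564

ranges = [2.3182, 2.4847, 1.5455, 1.6564]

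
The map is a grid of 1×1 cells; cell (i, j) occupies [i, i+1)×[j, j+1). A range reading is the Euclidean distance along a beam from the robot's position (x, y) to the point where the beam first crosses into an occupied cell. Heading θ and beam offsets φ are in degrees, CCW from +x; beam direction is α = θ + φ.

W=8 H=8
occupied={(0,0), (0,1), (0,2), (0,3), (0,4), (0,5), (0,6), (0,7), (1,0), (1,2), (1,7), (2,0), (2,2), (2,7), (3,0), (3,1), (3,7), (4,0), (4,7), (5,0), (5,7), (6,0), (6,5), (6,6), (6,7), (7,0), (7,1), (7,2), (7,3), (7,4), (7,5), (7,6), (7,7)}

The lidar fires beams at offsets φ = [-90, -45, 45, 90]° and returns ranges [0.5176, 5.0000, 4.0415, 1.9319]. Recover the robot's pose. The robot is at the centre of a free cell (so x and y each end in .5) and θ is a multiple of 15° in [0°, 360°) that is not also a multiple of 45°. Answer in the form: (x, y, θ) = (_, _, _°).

The pose lattice has 31·16 = 496 candidates. Test each by forward raycasting.
  (4.5, 6.5, 105°): beam 1 = 1.5529 ≠ 0.5176 ✗
  (6.5, 4.5, 285°): beam 1 = 5.6940 ≠ 0.5176 ✗
  (4.5, 6.5, 75°): beam 1 = 1.5529 ≠ 0.5176 ✗
  (5.5, 3.5, 60°): beam 1 = 1.7321 ≠ 0.5176 ✗
  …
  (6.5, 4.5, 195°): r_1=0.5176, r_2=5.0000, r_3=4.0415, r_4=1.9319 — all match ✓
No second candidate reproduces the full scan.

(x, y, θ) = (6.5, 4.5, 195°)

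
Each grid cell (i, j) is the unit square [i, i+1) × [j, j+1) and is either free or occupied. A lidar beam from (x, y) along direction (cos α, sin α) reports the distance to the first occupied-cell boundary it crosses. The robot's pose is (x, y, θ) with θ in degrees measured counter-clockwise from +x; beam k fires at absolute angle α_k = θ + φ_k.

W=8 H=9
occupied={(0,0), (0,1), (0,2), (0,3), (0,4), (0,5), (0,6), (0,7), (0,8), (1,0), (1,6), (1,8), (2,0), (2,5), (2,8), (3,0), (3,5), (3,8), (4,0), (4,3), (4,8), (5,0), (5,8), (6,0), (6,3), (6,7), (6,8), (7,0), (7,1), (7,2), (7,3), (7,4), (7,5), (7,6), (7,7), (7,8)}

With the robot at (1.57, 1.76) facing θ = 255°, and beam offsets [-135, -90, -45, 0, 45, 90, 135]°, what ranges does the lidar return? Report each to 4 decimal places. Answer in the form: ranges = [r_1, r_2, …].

beam 1: φ=-135°, α=120°
  cosα=-0.5000 sinα=0.8660 | (1,1) | tMaxX 1.1400 tMaxY 0.2771 | tΔX 2.0000 tΔY 1.1547
    t=0.2771 [y] (1,2)
    t=1.1400 [x] (0,2) — stop
  → r_1 = 1.1400
beam 2: φ=-90°, α=165°
  cosα=-0.9659 sinα=0.2588 | (1,1) | tMaxX 0.5901 tMaxY 0.9273 | tΔX 1.0353 tΔY 3.8637
    t=0.5901 [x] (0,1) — stop
  → r_2 = 0.5901
beam 3: φ=-45°, α=210°
  cosα=-0.8660 sinα=-0.5000 | (1,1) | tMaxX 0.6582 tMaxY 1.5200 | tΔX 1.1547 tΔY 2.0000
    t=0.6582 [x] (0,1) — stop
  → r_3 = 0.6582
beam 4: φ=0°, α=255°
  cosα=-0.2588 sinα=-0.9659 | (1,1) | tMaxX 2.2023 tMaxY 0.7868 | tΔX 3.8637 tΔY 1.0353
    t=0.7868 [y] (1,0) — stop
  → r_4 = 0.7868
beam 5: φ=45°, α=300°
  cosα=0.5000 sinα=-0.8660 | (1,1) | tMaxX 0.8600 tMaxY 0.8776 | tΔX 2.0000 tΔY 1.1547
    t=0.8600 [x] (2,1)
    t=0.8776 [y] (2,0) — stop
  → r_5 = 0.8776
beam 6: φ=90°, α=345°
  cosα=0.9659 sinα=-0.2588 | (1,1) | tMaxX 0.4452 tMaxY 2.9364 | tΔX 1.0353 tΔY 3.8637
    t=0.4452 [x] (2,1)
    t=1.4804 [x] (3,1)
    t=2.5157 [x] (4,1)
    t=2.9364 [y] (4,0) — stop
  → r_6 = 2.9364
beam 7: φ=135°, α=30°
  cosα=0.8660 sinα=0.5000 | (1,1) | tMaxX 0.4965 tMaxY 0.4800 | tΔX 1.1547 tΔY 2.0000
    t=0.4800 [y] (1,2)
    t=0.4965 [x] (2,2)
    t=1.6512 [x] (3,2)
    t=2.4800 [y] (3,3)
    t=2.8059 [x] (4,3) — stop
  → r_7 = 2.8059

ranges = [1.1400, 0.5901, 0.6582, 0.7868, 0.8776, 2.9364, 2.8059]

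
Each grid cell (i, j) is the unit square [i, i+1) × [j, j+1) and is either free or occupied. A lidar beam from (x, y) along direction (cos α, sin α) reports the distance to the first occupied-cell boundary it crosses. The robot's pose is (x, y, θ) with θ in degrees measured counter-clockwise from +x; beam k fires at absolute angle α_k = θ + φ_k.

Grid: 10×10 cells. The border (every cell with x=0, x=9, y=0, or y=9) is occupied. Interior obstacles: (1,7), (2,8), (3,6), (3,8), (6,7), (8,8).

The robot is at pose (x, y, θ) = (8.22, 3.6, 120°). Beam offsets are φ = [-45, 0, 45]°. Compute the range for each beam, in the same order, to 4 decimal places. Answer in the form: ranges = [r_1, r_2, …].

beam 1: φ=-45°, α=75°
  dir = (cos 75°, sin 75°) = (0.2588, 0.9659); from cell (8,3)
  next x-line at t=3.0137, next y-line at t=0.4141; Δt_x=3.8637, Δt_y=1.0353
    y: enter (8,4) at t=0.4141
    y: enter (8,5) at t=1.4494
    y: enter (8,6) at t=2.4847
    x: enter (9,6) at t=3.0137 ← occupied
  → r_1 = 3.0137
beam 2: φ=0°, α=120°
  dir = (cos 120°, sin 120°) = (-0.5000, 0.8660); from cell (8,3)
  next x-line at t=0.4400, next y-line at t=0.4619; Δt_x=2.0000, Δt_y=1.1547
    x: enter (7,3) at t=0.4400
    y: enter (7,4) at t=0.4619
    y: enter (7,5) at t=1.6166
    x: enter (6,5) at t=2.4400
    y: enter (6,6) at t=2.7713
    y: enter (6,7) at t=3.9260 ← occupied
  → r_2 = 3.9260
beam 3: φ=45°, α=165°
  dir = (cos 165°, sin 165°) = (-0.9659, 0.2588); from cell (8,3)
  next x-line at t=0.2278, next y-line at t=1.5455; Δt_x=1.0353, Δt_y=3.8637
    x: enter (7,3) at t=0.2278
    x: enter (6,3) at t=1.2630
    y: enter (6,4) at t=1.5455
    x: enter (5,4) at t=2.2983
    x: enter (4,4) at t=3.3336
    x: enter (3,4) at t=4.3689
    x: enter (2,4) at t=5.4041
    y: enter (2,5) at t=5.4092
    x: enter (1,5) at t=6.4394
    x: enter (0,5) at t=7.4747 ← occupied
  → r_3 = 7.4747

ranges = [3.0137, 3.9260, 7.4747]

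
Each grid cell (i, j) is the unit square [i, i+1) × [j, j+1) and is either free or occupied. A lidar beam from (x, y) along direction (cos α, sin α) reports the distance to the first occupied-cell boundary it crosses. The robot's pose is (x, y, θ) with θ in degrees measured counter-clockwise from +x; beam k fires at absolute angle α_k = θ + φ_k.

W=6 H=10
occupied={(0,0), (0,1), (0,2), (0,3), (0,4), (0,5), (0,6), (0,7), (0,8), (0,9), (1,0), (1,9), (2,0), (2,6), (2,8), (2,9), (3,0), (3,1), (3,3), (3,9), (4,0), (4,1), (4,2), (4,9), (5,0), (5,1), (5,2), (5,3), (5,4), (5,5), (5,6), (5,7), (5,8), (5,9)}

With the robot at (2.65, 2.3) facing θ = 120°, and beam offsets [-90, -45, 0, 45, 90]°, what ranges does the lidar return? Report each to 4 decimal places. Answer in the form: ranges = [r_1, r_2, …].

ranges = [1.4000, 1.3523, 3.3000, 1.7082, 1.9053]

beam 1: φ=-90°, α=30°
  cosα=0.8660 sinα=0.5000 | (2,2) | tMaxX 0.4041 tMaxY 1.4000 | tΔX 1.1547 tΔY 2.0000
    t=0.4041 [x] (3,2)
    t=1.4000 [y] (3,3) — stop
  → r_1 = 1.4000
beam 2: φ=-45°, α=75°
  cosα=0.2588 sinα=0.9659 | (2,2) | tMaxX 1.3523 tMaxY 0.7247 | tΔX 3.8637 tΔY 1.0353
    t=0.7247 [y] (2,3)
    t=1.3523 [x] (3,3) — stop
  → r_2 = 1.3523
beam 3: φ=0°, α=120°
  cosα=-0.5000 sinα=0.8660 | (2,2) | tMaxX 1.3000 tMaxY 0.8083 | tΔX 2.0000 tΔY 1.1547
    t=0.8083 [y] (2,3)
    t=1.3000 [x] (1,3)
    t=1.9630 [y] (1,4)
    t=3.1177 [y] (1,5)
    t=3.3000 [x] (0,5) — stop
  → r_3 = 3.3000
beam 4: φ=45°, α=165°
  cosα=-0.9659 sinα=0.2588 | (2,2) | tMaxX 0.6729 tMaxY 2.7046 | tΔX 1.0353 tΔY 3.8637
    t=0.6729 [x] (1,2)
    t=1.7082 [x] (0,2) — stop
  → r_4 = 1.7082
beam 5: φ=90°, α=210°
  cosα=-0.8660 sinα=-0.5000 | (2,2) | tMaxX 0.7506 tMaxY 0.6000 | tΔX 1.1547 tΔY 2.0000
    t=0.6000 [y] (2,1)
    t=0.7506 [x] (1,1)
    t=1.9053 [x] (0,1) — stop
  → r_5 = 1.9053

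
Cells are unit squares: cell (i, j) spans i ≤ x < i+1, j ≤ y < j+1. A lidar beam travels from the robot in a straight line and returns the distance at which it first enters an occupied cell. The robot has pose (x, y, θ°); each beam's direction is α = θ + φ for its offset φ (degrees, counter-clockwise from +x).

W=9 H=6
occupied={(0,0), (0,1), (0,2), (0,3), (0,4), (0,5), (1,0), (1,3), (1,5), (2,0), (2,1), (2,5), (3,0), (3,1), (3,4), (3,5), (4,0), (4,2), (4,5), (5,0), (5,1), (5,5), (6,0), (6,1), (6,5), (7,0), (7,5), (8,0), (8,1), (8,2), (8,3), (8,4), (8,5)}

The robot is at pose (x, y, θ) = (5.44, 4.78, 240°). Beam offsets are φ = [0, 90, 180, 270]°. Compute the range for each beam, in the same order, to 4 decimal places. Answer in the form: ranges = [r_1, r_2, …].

beam 1: φ=0°, α=240°
  dir = (cos 240°, sin 240°) = (-0.5000, -0.8660); from cell (5,4)
  next x-line at t=0.8800, next y-line at t=0.9007; Δt_x=2.0000, Δt_y=1.1547
    x: enter (4,4) at t=0.8800
    y: enter (4,3) at t=0.9007
    y: enter (4,2) at t=2.0554 ← occupied
  → r_1 = 2.0554
beam 2: φ=90°, α=330°
  dir = (cos 330°, sin 330°) = (0.8660, -0.5000); from cell (5,4)
  next x-line at t=0.6466, next y-line at t=1.5600; Δt_x=1.1547, Δt_y=2.0000
    x: enter (6,4) at t=0.6466
    y: enter (6,3) at t=1.5600
    x: enter (7,3) at t=1.8013
    x: enter (8,3) at t=2.9560 ← occupied
  → r_2 = 2.9560
beam 3: φ=180°, α=60°
  dir = (cos 60°, sin 60°) = (0.5000, 0.8660); from cell (5,4)
  next x-line at t=1.1200, next y-line at t=0.2540; Δt_x=2.0000, Δt_y=1.1547
    y: enter (5,5) at t=0.2540 ← occupied
  → r_3 = 0.2540
beam 4: φ=270°, α=150°
  dir = (cos 150°, sin 150°) = (-0.8660, 0.5000); from cell (5,4)
  next x-line at t=0.5081, next y-line at t=0.4400; Δt_x=1.1547, Δt_y=2.0000
    y: enter (5,5) at t=0.4400 ← occupied
  → r_4 = 0.4400

ranges = [2.0554, 2.9560, 0.2540, 0.4400]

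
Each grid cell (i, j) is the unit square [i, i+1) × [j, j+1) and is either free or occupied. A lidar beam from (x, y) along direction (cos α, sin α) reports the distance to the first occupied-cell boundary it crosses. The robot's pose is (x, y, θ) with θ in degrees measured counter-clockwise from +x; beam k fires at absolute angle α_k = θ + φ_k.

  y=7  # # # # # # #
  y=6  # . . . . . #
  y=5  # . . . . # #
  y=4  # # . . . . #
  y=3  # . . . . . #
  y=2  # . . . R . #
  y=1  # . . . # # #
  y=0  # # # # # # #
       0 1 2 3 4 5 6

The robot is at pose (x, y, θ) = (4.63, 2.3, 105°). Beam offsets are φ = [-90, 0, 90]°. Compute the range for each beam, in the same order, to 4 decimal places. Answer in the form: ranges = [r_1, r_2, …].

beam 1: φ=-90°, α=15°
  direction (0.9659, 0.2588); cell (4,2); t to first gridline: x 0.3831, y 2.7046 (then +1.0353 / +3.8637)
    (5,2) via x @ 0.3831
    (6,2) via x @ 1.4183  # hit
  → r_1 = 1.4183
beam 2: φ=0°, α=105°
  direction (-0.2588, 0.9659); cell (4,2); t to first gridline: x 2.4341, y 0.7247 (then +3.8637 / +1.0353)
    (4,3) via y @ 0.7247
    (4,4) via y @ 1.7600
    (3,4) via x @ 2.4341
    (3,5) via y @ 2.7952
    (3,6) via y @ 3.8305
    (3,7) via y @ 4.8658  # hit
  → r_2 = 4.8658
beam 3: φ=90°, α=195°
  direction (-0.9659, -0.2588); cell (4,2); t to first gridline: x 0.6522, y 1.1591 (then +1.0353 / +3.8637)
    (3,2) via x @ 0.6522
    (3,1) via y @ 1.1591
    (2,1) via x @ 1.6875
    (1,1) via x @ 2.7228
    (0,1) via x @ 3.7581  # hit
  → r_3 = 3.7581

ranges = [1.4183, 4.8658, 3.7581]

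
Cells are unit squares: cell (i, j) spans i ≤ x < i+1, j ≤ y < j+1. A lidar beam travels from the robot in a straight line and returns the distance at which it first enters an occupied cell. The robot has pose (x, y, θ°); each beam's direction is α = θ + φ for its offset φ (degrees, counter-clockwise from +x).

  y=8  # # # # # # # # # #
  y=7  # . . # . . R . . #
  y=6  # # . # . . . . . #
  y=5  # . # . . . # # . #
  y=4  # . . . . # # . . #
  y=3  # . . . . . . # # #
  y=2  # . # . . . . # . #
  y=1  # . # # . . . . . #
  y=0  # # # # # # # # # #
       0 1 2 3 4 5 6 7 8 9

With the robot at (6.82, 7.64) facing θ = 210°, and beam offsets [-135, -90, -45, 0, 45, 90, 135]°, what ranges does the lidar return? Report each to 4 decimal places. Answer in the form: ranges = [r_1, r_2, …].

beam 1: φ=-135°, α=75°
  cosα=0.2588 sinα=0.9659 | (6,7) | tMaxX 0.6955 tMaxY 0.3727 | tΔX 3.8637 tΔY 1.0353
    t=0.3727 [y] (6,8) — stop
  → r_1 = 0.3727
beam 2: φ=-90°, α=120°
  cosα=-0.5000 sinα=0.8660 | (6,7) | tMaxX 1.6400 tMaxY 0.4157 | tΔX 2.0000 tΔY 1.1547
    t=0.4157 [y] (6,8) — stop
  → r_2 = 0.4157
beam 3: φ=-45°, α=165°
  cosα=-0.9659 sinα=0.2588 | (6,7) | tMaxX 0.8489 tMaxY 1.3909 | tΔX 1.0353 tΔY 3.8637
    t=0.8489 [x] (5,7)
    t=1.3909 [y] (5,8) — stop
  → r_3 = 1.3909
beam 4: φ=0°, α=210°
  cosα=-0.8660 sinα=-0.5000 | (6,7) | tMaxX 0.9469 tMaxY 1.2800 | tΔX 1.1547 tΔY 2.0000
    t=0.9469 [x] (5,7)
    t=1.2800 [y] (5,6)
    t=2.1016 [x] (4,6)
    t=3.2563 [x] (3,6) — stop
  → r_4 = 3.2563
beam 5: φ=45°, α=255°
  cosα=-0.2588 sinα=-0.9659 | (6,7) | tMaxX 3.1682 tMaxY 0.6626 | tΔX 3.8637 tΔY 1.0353
    t=0.6626 [y] (6,6)
    t=1.6979 [y] (6,5) — stop
  → r_5 = 1.6979
beam 6: φ=90°, α=300°
  cosα=0.5000 sinα=-0.8660 | (6,7) | tMaxX 0.3600 tMaxY 0.7390 | tΔX 2.0000 tΔY 1.1547
    t=0.3600 [x] (7,7)
    t=0.7390 [y] (7,6)
    t=1.8937 [y] (7,5) — stop
  → r_6 = 1.8937
beam 7: φ=135°, α=345°
  cosα=0.9659 sinα=-0.2588 | (6,7) | tMaxX 0.1863 tMaxY 2.4728 | tΔX 1.0353 tΔY 3.8637
    t=0.1863 [x] (7,7)
    t=1.2216 [x] (8,7)
    t=2.2569 [x] (9,7) — stop
  → r_7 = 2.2569

ranges = [0.3727, 0.4157, 1.3909, 3.2563, 1.6979, 1.8937, 2.2569]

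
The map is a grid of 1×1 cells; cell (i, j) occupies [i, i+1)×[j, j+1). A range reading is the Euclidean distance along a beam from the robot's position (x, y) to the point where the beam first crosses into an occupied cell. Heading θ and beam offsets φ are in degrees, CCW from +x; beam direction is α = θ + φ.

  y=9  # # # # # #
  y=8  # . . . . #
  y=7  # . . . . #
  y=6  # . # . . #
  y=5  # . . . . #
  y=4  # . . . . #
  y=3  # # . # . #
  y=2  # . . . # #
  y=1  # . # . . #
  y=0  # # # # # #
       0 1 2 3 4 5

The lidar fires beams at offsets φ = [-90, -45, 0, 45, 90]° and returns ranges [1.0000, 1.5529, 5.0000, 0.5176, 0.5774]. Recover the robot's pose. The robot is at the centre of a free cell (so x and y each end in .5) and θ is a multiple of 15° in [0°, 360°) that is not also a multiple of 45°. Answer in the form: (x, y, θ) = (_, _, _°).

(x, y, θ) = (3.5, 1.5, 120°)

Candidates: 27 free-cell centres × 16 headings = 432 poses. Raycast each; keep the one whose scan matches to 4 dp.
  (1.5, 1.5, 15°): beam 1 = 0.5176 ≠ 1.0000 ✗
  (3.5, 5.5, 210°): beam 2 = 2.5882 ≠ 1.5529 ✗
  (1.5, 4.5, 345°): beam 1 = 0.5176 ≠ 1.0000 ✗
  (4.5, 4.5, 15°): beam 1 = 1.5529 ≠ 1.0000 ✗
  …
  (3.5, 1.5, 120°): r_1=1.0000, r_2=1.5529, r_3=5.0000, r_4=0.5176, r_5=0.5774 — all match ✓
Only this pose fits every beam.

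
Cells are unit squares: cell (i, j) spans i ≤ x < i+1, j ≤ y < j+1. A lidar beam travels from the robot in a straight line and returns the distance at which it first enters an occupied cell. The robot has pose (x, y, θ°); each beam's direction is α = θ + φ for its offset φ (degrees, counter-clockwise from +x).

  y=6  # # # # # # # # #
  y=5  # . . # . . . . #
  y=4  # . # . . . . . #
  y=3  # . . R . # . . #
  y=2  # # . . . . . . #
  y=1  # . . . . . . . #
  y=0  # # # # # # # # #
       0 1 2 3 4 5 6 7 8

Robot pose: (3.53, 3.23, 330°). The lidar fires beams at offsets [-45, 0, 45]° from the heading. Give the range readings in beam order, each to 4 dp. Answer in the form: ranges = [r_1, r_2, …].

beam 1: φ=-45°, α=285°
  d=(0.2588,-0.9659)  start (3,3)  tX=1.8159 tY=0.2381  stride 1/|dx|=3.8637 1/|dy|=1.0353
    cross y-line → (3,2), t=0.2381
    cross y-line → (3,1), t=1.2734
    cross x-line → (4,1), t=1.8159
    cross y-line → (4,0), t=2.3087 (wall)
  → r_1 = 2.3087
beam 2: φ=0°, α=330°
  d=(0.8660,-0.5000)  start (3,3)  tX=0.5427 tY=0.4600  stride 1/|dx|=1.1547 1/|dy|=2.0000
    cross y-line → (3,2), t=0.4600
    cross x-line → (4,2), t=0.5427
    cross x-line → (5,2), t=1.6974
    cross y-line → (5,1), t=2.4600
    cross x-line → (6,1), t=2.8521
    cross x-line → (7,1), t=4.0068
    cross y-line → (7,0), t=4.4600 (wall)
  → r_2 = 4.4600
beam 3: φ=45°, α=15°
  d=(0.9659,0.2588)  start (3,3)  tX=0.4866 tY=2.9751  stride 1/|dx|=1.0353 1/|dy|=3.8637
    cross x-line → (4,3), t=0.4866
    cross x-line → (5,3), t=1.5219 (wall)
  → r_3 = 1.5219

ranges = [2.3087, 4.4600, 1.5219]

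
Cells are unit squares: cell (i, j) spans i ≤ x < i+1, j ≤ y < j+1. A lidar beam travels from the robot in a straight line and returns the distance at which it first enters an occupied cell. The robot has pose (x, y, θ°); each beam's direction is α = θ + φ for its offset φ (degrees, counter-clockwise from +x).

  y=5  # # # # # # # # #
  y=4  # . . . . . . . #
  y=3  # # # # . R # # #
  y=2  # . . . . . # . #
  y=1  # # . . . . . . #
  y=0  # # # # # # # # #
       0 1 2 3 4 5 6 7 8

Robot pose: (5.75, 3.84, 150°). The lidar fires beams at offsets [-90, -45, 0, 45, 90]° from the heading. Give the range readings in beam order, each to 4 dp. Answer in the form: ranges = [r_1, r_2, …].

beam 1: φ=-90°, α=60°
  cosα=0.5000 sinα=0.8660 | (5,3) | tMaxX 0.5000 tMaxY 0.1848 | tΔX 2.0000 tΔY 1.1547
    t=0.1848 [y] (5,4)
    t=0.5000 [x] (6,4)
    t=1.3395 [y] (6,5) — stop
  → r_1 = 1.3395
beam 2: φ=-45°, α=105°
  cosα=-0.2588 sinα=0.9659 | (5,3) | tMaxX 2.8978 tMaxY 0.1656 | tΔX 3.8637 tΔY 1.0353
    t=0.1656 [y] (5,4)
    t=1.2009 [y] (5,5) — stop
  → r_2 = 1.2009
beam 3: φ=0°, α=150°
  cosα=-0.8660 sinα=0.5000 | (5,3) | tMaxX 0.8660 tMaxY 0.3200 | tΔX 1.1547 tΔY 2.0000
    t=0.3200 [y] (5,4)
    t=0.8660 [x] (4,4)
    t=2.0207 [x] (3,4)
    t=2.3200 [y] (3,5) — stop
  → r_3 = 2.3200
beam 4: φ=45°, α=195°
  cosα=-0.9659 sinα=-0.2588 | (5,3) | tMaxX 0.7765 tMaxY 3.2455 | tΔX 1.0353 tΔY 3.8637
    t=0.7765 [x] (4,3)
    t=1.8117 [x] (3,3) — stop
  → r_4 = 1.8117
beam 5: φ=90°, α=240°
  cosα=-0.5000 sinα=-0.8660 | (5,3) | tMaxX 1.5000 tMaxY 0.9699 | tΔX 2.0000 tΔY 1.1547
    t=0.9699 [y] (5,2)
    t=1.5000 [x] (4,2)
    t=2.1246 [y] (4,1)
    t=3.2793 [y] (4,0) — stop
  → r_5 = 3.2793

ranges = [1.3395, 1.2009, 2.3200, 1.8117, 3.2793]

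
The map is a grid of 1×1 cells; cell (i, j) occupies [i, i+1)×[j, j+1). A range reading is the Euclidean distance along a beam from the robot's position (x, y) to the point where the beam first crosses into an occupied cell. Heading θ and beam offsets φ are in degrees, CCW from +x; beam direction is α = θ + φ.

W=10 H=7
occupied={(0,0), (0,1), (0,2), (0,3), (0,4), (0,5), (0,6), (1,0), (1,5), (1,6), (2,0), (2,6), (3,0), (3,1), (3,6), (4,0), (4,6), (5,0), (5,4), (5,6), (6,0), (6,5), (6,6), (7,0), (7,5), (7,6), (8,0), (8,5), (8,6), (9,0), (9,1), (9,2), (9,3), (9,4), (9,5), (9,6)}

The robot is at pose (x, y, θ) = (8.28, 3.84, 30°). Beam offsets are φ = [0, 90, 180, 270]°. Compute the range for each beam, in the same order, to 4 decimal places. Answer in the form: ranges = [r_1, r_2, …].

ranges = [0.8314, 1.3395, 4.9421, 1.4400]

beam 1: φ=0°, α=30°
  d=(0.8660,0.5000)  start (8,3)  tX=0.8314 tY=0.3200  stride 1/|dx|=1.1547 1/|dy|=2.0000
    cross y-line → (8,4), t=0.3200
    cross x-line → (9,4), t=0.8314 (wall)
  → r_1 = 0.8314
beam 2: φ=90°, α=120°
  d=(-0.5000,0.8660)  start (8,3)  tX=0.5600 tY=0.1848  stride 1/|dx|=2.0000 1/|dy|=1.1547
    cross y-line → (8,4), t=0.1848
    cross x-line → (7,4), t=0.5600
    cross y-line → (7,5), t=1.3395 (wall)
  → r_2 = 1.3395
beam 3: φ=180°, α=210°
  d=(-0.8660,-0.5000)  start (8,3)  tX=0.3233 tY=1.6800  stride 1/|dx|=1.1547 1/|dy|=2.0000
    cross x-line → (7,3), t=0.3233
    cross x-line → (6,3), t=1.4780
    cross y-line → (6,2), t=1.6800
    cross x-line → (5,2), t=2.6327
    cross y-line → (5,1), t=3.6800
    cross x-line → (4,1), t=3.7874
    cross x-line → (3,1), t=4.9421 (wall)
  → r_3 = 4.9421
beam 4: φ=270°, α=300°
  d=(0.5000,-0.8660)  start (8,3)  tX=1.4400 tY=0.9699  stride 1/|dx|=2.0000 1/|dy|=1.1547
    cross y-line → (8,2), t=0.9699
    cross x-line → (9,2), t=1.4400 (wall)
  → r_4 = 1.4400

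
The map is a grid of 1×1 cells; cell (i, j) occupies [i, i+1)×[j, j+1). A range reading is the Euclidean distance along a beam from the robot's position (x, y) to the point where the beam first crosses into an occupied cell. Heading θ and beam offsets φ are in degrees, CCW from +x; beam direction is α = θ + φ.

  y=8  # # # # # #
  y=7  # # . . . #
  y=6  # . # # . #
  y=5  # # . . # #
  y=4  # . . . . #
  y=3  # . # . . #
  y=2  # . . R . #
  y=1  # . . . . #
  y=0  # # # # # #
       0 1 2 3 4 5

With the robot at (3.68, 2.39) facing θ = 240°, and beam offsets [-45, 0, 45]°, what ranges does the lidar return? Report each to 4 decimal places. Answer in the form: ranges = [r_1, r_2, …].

ranges = [2.7745, 1.6050, 1.4390]

beam 1: φ=-45°, α=195°
  d=(-0.9659,-0.2588)  start (3,2)  tX=0.7040 tY=1.5068  stride 1/|dx|=1.0353 1/|dy|=3.8637
    cross x-line → (2,2), t=0.7040
    cross y-line → (2,1), t=1.5068
    cross x-line → (1,1), t=1.7393
    cross x-line → (0,1), t=2.7745 (wall)
  → r_1 = 2.7745
beam 2: φ=0°, α=240°
  d=(-0.5000,-0.8660)  start (3,2)  tX=1.3600 tY=0.4503  stride 1/|dx|=2.0000 1/|dy|=1.1547
    cross y-line → (3,1), t=0.4503
    cross x-line → (2,1), t=1.3600
    cross y-line → (2,0), t=1.6050 (wall)
  → r_2 = 1.6050
beam 3: φ=45°, α=285°
  d=(0.2588,-0.9659)  start (3,2)  tX=1.2364 tY=0.4038  stride 1/|dx|=3.8637 1/|dy|=1.0353
    cross y-line → (3,1), t=0.4038
    cross x-line → (4,1), t=1.2364
    cross y-line → (4,0), t=1.4390 (wall)
  → r_3 = 1.4390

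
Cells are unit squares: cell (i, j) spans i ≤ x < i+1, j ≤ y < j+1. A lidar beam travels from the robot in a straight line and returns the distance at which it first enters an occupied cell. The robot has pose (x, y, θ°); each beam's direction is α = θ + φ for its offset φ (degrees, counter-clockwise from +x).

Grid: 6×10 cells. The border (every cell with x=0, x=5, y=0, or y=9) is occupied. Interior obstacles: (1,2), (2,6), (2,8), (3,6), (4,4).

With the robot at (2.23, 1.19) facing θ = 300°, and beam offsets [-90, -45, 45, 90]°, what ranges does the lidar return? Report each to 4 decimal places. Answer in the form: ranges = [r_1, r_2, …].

ranges = [0.3800, 0.1967, 0.7341, 3.1985]

beam 1: φ=-90°, α=210°
  cosα=-0.8660 sinα=-0.5000 | (2,1) | tMaxX 0.2656 tMaxY 0.3800 | tΔX 1.1547 tΔY 2.0000
    t=0.2656 [x] (1,1)
    t=0.3800 [y] (1,0) — stop
  → r_1 = 0.3800
beam 2: φ=-45°, α=255°
  cosα=-0.2588 sinα=-0.9659 | (2,1) | tMaxX 0.8887 tMaxY 0.1967 | tΔX 3.8637 tΔY 1.0353
    t=0.1967 [y] (2,0) — stop
  → r_2 = 0.1967
beam 3: φ=45°, α=345°
  cosα=0.9659 sinα=-0.2588 | (2,1) | tMaxX 0.7972 tMaxY 0.7341 | tΔX 1.0353 tΔY 3.8637
    t=0.7341 [y] (2,0) — stop
  → r_3 = 0.7341
beam 4: φ=90°, α=30°
  cosα=0.8660 sinα=0.5000 | (2,1) | tMaxX 0.8891 tMaxY 1.6200 | tΔX 1.1547 tΔY 2.0000
    t=0.8891 [x] (3,1)
    t=1.6200 [y] (3,2)
    t=2.0438 [x] (4,2)
    t=3.1985 [x] (5,2) — stop
  → r_4 = 3.1985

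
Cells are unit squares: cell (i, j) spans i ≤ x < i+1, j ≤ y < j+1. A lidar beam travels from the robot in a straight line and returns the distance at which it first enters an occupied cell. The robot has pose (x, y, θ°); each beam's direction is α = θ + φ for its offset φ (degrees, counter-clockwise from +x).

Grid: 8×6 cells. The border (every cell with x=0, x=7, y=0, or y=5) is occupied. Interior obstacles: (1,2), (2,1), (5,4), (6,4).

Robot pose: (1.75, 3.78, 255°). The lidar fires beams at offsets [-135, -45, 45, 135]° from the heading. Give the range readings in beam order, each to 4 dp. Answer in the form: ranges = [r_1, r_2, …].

ranges = [1.4087, 0.8660, 2.0554, 2.4400]

beam 1: φ=-135°, α=120°
  cosα=-0.5000 sinα=0.8660 | (1,3) | tMaxX 1.5000 tMaxY 0.2540 | tΔX 2.0000 tΔY 1.1547
    t=0.2540 [y] (1,4)
    t=1.4087 [y] (1,5) — stop
  → r_1 = 1.4087
beam 2: φ=-45°, α=210°
  cosα=-0.8660 sinα=-0.5000 | (1,3) | tMaxX 0.8660 tMaxY 1.5600 | tΔX 1.1547 tΔY 2.0000
    t=0.8660 [x] (0,3) — stop
  → r_2 = 0.8660
beam 3: φ=45°, α=300°
  cosα=0.5000 sinα=-0.8660 | (1,3) | tMaxX 0.5000 tMaxY 0.9007 | tΔX 2.0000 tΔY 1.1547
    t=0.5000 [x] (2,3)
    t=0.9007 [y] (2,2)
    t=2.0554 [y] (2,1) — stop
  → r_3 = 2.0554
beam 4: φ=135°, α=30°
  cosα=0.8660 sinα=0.5000 | (1,3) | tMaxX 0.2887 tMaxY 0.4400 | tΔX 1.1547 tΔY 2.0000
    t=0.2887 [x] (2,3)
    t=0.4400 [y] (2,4)
    t=1.4434 [x] (3,4)
    t=2.4400 [y] (3,5) — stop
  → r_4 = 2.4400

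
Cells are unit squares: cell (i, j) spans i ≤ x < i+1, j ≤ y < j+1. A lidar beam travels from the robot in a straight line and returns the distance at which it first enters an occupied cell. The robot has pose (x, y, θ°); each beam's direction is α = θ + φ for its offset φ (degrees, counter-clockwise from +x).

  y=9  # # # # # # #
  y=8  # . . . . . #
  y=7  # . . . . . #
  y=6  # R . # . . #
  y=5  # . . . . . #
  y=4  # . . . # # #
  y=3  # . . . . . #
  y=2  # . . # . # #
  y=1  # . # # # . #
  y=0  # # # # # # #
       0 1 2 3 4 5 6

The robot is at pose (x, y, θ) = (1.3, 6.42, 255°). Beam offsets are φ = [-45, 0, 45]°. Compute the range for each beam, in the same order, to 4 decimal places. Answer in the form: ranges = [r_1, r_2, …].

ranges = [0.3464, 1.1591, 3.9491]

beam 1: φ=-45°, α=210°
  dir = (cos 210°, sin 210°) = (-0.8660, -0.5000); from cell (1,6)
  next x-line at t=0.3464, next y-line at t=0.8400; Δt_x=1.1547, Δt_y=2.0000
    x: enter (0,6) at t=0.3464 ← occupied
  → r_1 = 0.3464
beam 2: φ=0°, α=255°
  dir = (cos 255°, sin 255°) = (-0.2588, -0.9659); from cell (1,6)
  next x-line at t=1.1591, next y-line at t=0.4348; Δt_x=3.8637, Δt_y=1.0353
    y: enter (1,5) at t=0.4348
    x: enter (0,5) at t=1.1591 ← occupied
  → r_2 = 1.1591
beam 3: φ=45°, α=300°
  dir = (cos 300°, sin 300°) = (0.5000, -0.8660); from cell (1,6)
  next x-line at t=1.4000, next y-line at t=0.4850; Δt_x=2.0000, Δt_y=1.1547
    y: enter (1,5) at t=0.4850
    x: enter (2,5) at t=1.4000
    y: enter (2,4) at t=1.6397
    y: enter (2,3) at t=2.7944
    x: enter (3,3) at t=3.4000
    y: enter (3,2) at t=3.9491 ← occupied
  → r_3 = 3.9491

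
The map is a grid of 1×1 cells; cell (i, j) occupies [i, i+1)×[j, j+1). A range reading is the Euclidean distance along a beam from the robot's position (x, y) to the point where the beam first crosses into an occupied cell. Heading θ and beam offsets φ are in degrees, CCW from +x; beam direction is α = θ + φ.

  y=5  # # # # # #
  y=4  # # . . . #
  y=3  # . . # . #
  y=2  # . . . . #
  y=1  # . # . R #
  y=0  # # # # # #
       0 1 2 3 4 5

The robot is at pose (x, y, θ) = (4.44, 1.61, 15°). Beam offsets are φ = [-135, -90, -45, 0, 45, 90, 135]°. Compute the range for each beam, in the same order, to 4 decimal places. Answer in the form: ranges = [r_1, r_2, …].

beam 1: φ=-135°, α=240°
  cosα=-0.5000 sinα=-0.8660 | (4,1) | tMaxX 0.8800 tMaxY 0.7044 | tΔX 2.0000 tΔY 1.1547
    t=0.7044 [y] (4,0) — stop
  → r_1 = 0.7044
beam 2: φ=-90°, α=285°
  cosα=0.2588 sinα=-0.9659 | (4,1) | tMaxX 2.1637 tMaxY 0.6315 | tΔX 3.8637 tΔY 1.0353
    t=0.6315 [y] (4,0) — stop
  → r_2 = 0.6315
beam 3: φ=-45°, α=330°
  cosα=0.8660 sinα=-0.5000 | (4,1) | tMaxX 0.6466 tMaxY 1.2200 | tΔX 1.1547 tΔY 2.0000
    t=0.6466 [x] (5,1) — stop
  → r_3 = 0.6466
beam 4: φ=0°, α=15°
  cosα=0.9659 sinα=0.2588 | (4,1) | tMaxX 0.5798 tMaxY 1.5068 | tΔX 1.0353 tΔY 3.8637
    t=0.5798 [x] (5,1) — stop
  → r_4 = 0.5798
beam 5: φ=45°, α=60°
  cosα=0.5000 sinα=0.8660 | (4,1) | tMaxX 1.1200 tMaxY 0.4503 | tΔX 2.0000 tΔY 1.1547
    t=0.4503 [y] (4,2)
    t=1.1200 [x] (5,2) — stop
  → r_5 = 1.1200
beam 6: φ=90°, α=105°
  cosα=-0.2588 sinα=0.9659 | (4,1) | tMaxX 1.7000 tMaxY 0.4038 | tΔX 3.8637 tΔY 1.0353
    t=0.4038 [y] (4,2)
    t=1.4390 [y] (4,3)
    t=1.7000 [x] (3,3) — stop
  → r_6 = 1.7000
beam 7: φ=135°, α=150°
  cosα=-0.8660 sinα=0.5000 | (4,1) | tMaxX 0.5081 tMaxY 0.7800 | tΔX 1.1547 tΔY 2.0000
    t=0.5081 [x] (3,1)
    t=0.7800 [y] (3,2)
    t=1.6628 [x] (2,2)
    t=2.7800 [y] (2,3)
    t=2.8175 [x] (1,3)
    t=3.9722 [x] (0,3) — stop
  → r_7 = 3.9722

ranges = [0.7044, 0.6315, 0.6466, 0.5798, 1.1200, 1.7000, 3.9722]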